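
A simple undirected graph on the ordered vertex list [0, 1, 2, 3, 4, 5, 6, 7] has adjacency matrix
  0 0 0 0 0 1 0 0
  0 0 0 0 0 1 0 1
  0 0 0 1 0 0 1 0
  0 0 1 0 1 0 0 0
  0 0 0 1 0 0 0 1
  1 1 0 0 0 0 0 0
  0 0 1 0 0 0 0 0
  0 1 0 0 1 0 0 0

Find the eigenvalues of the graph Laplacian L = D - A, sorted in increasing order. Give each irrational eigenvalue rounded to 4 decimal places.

[0, 0.1522, 0.5858, 1.2346, 2, 2.7654, 3.4142, 3.8478]

Each diagonal entry of L is the vertex degree and each off-diagonal entry is -1 where an edge is present, 0 otherwise; in the order [0, 1, 2, 3, 4, 5, 6, 7] the diagonal is [1, 2, 2, 2, 2, 2, 1, 2]. Since every row of L sums to 0, the all-ones vector is in the kernel and 0 is an eigenvalue. The eigenvalues sum to 14, which equals trace(L) = 2|E|.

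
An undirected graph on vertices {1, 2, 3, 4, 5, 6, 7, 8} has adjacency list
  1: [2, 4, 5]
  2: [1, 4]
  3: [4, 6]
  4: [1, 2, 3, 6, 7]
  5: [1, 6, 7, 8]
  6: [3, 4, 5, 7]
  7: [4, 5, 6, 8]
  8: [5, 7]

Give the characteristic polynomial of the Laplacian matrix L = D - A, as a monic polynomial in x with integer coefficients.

Each diagonal entry of L is the vertex degree and each off-diagonal entry is -1 where an edge is present, 0 otherwise; in the order [1, 2, 3, 4, 5, 6, 7, 8] the diagonal is [3, 2, 2, 5, 4, 4, 4, 2]. Computing det(xI - L) by cofactor expansion (or equivalently via sum-over-permutations) gives x^8 - 26x^7 + 278x^6 - 1576x^5 + 5082x^4 - 9248x^3 + 8722x^2 - 3280x. Since p(0) = det(-L) = 0, x divides p(x). The largest eigenvalue, 6.4792, is at most the vertex count 8.

x^8 - 26x^7 + 278x^6 - 1576x^5 + 5082x^4 - 9248x^3 + 8722x^2 - 3280x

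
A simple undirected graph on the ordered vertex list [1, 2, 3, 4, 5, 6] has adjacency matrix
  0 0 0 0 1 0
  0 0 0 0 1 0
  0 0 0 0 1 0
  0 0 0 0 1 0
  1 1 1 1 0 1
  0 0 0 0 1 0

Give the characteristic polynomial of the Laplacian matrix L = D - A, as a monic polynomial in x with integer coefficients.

Each diagonal entry of L is the vertex degree and each off-diagonal entry is -1 where an edge is present, 0 otherwise; in the order [1, 2, 3, 4, 5, 6] the diagonal is [1, 1, 1, 1, 5, 1]. L has integer entries, so p(x) = det(xI - L) has integer coefficients. Expanding the determinant yields x^6 - 10x^5 + 30x^4 - 40x^3 + 25x^2 - 6x. The coefficient of x^5 equals -trace(L) = -10, matching the sum of degrees. By the matrix-tree theorem the graph has (1/6) * product of the nonzero eigenvalues = 1 spanning tree.

x^6 - 10x^5 + 30x^4 - 40x^3 + 25x^2 - 6x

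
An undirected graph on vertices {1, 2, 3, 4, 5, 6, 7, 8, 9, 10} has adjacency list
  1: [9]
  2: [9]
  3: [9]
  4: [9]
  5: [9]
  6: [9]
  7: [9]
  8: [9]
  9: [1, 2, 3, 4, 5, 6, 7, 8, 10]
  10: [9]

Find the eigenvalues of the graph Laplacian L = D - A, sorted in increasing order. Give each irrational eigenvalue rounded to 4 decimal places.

[0, 1, 1, 1, 1, 1, 1, 1, 1, 10]

Each diagonal entry of L is the vertex degree and each off-diagonal entry is -1 where an edge is present, 0 otherwise; in the order [1, 2, 3, 4, 5, 6, 7, 8, 9, 10] the diagonal is [1, 1, 1, 1, 1, 1, 1, 1, 9, 1]. L is symmetric positive semidefinite, so every eigenvalue is real and nonnegative. The single zero eigenvalue shows the graph is connected.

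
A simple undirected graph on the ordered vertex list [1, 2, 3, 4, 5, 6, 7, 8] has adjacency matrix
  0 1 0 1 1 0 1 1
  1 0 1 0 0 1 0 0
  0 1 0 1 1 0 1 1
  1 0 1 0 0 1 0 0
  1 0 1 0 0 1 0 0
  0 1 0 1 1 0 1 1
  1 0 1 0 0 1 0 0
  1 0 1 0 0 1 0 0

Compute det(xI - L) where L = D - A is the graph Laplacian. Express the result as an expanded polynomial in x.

x^8 - 30x^7 + 375x^6 - 2540x^5 + 10095x^4 - 23598x^3 + 30105x^2 - 16200x

Each diagonal entry of L is the vertex degree and each off-diagonal entry is -1 where an edge is present, 0 otherwise; in the order [1, 2, 3, 4, 5, 6, 7, 8] the diagonal is [5, 3, 5, 3, 3, 5, 3, 3]. The eigenvalues of L are [0, 3, 3, 3, 3, 5, 5, 8]; the characteristic polynomial is the product of (x - lambda_i), which multiplies out to x^8 - 30x^7 + 375x^6 - 2540x^5 + 10095x^4 - 23598x^3 + 30105x^2 - 16200x. Since p(0) = det(-L) = 0, x divides p(x). The eigenvalues sum to 30, which equals trace(L) = 2|E|.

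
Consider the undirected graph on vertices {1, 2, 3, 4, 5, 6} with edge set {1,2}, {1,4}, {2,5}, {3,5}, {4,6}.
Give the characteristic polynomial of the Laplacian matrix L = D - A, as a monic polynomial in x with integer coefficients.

With the vertex order [1, 2, 3, 4, 5, 6], the degrees are [2, 2, 1, 2, 2, 1], giving D = diag(2, 2, 1, 2, 2, 1) and L = D - A. Computing det(xI - L) by cofactor expansion (or equivalently via sum-over-permutations) gives x^6 - 10x^5 + 36x^4 - 56x^3 + 35x^2 - 6x. The constant term is 0 because L is singular (the all-ones vector lies in its kernel). There is one zero in the spectrum, matching the 1 component.

x^6 - 10x^5 + 36x^4 - 56x^3 + 35x^2 - 6x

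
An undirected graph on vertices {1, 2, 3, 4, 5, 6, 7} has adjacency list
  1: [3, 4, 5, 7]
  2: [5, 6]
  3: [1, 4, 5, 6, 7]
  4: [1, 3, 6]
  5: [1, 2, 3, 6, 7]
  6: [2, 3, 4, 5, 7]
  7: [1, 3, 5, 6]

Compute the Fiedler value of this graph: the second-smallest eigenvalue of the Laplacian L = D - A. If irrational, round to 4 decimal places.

1.8181

Each diagonal entry of L is the vertex degree and each off-diagonal entry is -1 where an edge is present, 0 otherwise; in the order [1, 2, 3, 4, 5, 6, 7] the diagonal is [4, 2, 5, 3, 5, 5, 4]. Computing the eigenvalues of L and sorting gives [0, 1.8181, 3.1981, 4.5550, 5.5936, 6.2470, 6.5884]. The Fiedler value lambda_2 = 1.8181 is strictly positive, so the graph is connected.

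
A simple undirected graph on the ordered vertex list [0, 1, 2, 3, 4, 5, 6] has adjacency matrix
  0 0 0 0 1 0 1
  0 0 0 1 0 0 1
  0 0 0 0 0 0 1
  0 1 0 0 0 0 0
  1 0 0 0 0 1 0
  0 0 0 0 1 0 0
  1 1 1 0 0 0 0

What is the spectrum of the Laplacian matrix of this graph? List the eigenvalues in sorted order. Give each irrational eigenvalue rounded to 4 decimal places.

Reading degrees in the order [0, 1, 2, 3, 4, 5, 6] gives [2, 2, 1, 1, 2, 1, 3]; set D = diag(2, 2, 1, 1, 2, 1, 3) and form L = D - A. The multiplicity of 0 as a Laplacian eigenvalue equals the number of connected components. The single zero eigenvalue shows the graph is connected. By the matrix-tree theorem the graph has (1/7) * product of the nonzero eigenvalues = 1 spanning tree. The largest eigenvalue, 4.3342, is at most the vertex count 7.

[0, 0.2603, 0.6262, 1.4055, 2.2742, 3.0996, 4.3342]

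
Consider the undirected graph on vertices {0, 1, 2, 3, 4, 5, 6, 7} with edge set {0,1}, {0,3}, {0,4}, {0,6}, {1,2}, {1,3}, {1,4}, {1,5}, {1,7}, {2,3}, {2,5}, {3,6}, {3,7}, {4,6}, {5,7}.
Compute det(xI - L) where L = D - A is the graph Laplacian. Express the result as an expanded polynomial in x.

Reading degrees in the order [0, 1, 2, 3, 4, 5, 6, 7] gives [4, 6, 3, 5, 3, 3, 3, 3]; set D = diag(4, 6, 3, 5, 3, 3, 3, 3) and form L = D - A. Computing det(xI - L) by cofactor expansion (or equivalently via sum-over-permutations) gives x^8 - 30x^7 + 374x^6 - 2506x^5 + 9717x^4 - 21698x^3 + 25626x^2 - 12168x. The constant term is 0 because L is singular (the all-ones vector lies in its kernel). The eigenvalues sum to 30, which equals trace(L) = 2|E|.

x^8 - 30x^7 + 374x^6 - 2506x^5 + 9717x^4 - 21698x^3 + 25626x^2 - 12168x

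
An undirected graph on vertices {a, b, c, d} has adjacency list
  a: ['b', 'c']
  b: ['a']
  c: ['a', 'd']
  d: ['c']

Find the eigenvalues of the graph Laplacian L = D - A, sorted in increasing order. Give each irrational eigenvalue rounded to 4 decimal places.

Reading degrees in the order [a, b, c, d] gives [2, 1, 2, 1]; set D = diag(2, 1, 2, 1) and form L = D - A. Since every row of L sums to 0, the all-ones vector is in the kernel and 0 is an eigenvalue. The eigenvalues sum to 6, which equals trace(L) = 2|E|.

[0, 0.5858, 2, 3.4142]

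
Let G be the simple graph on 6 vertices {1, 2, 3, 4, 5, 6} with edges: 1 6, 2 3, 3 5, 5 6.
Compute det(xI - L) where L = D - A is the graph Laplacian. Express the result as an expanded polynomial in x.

Each diagonal entry of L is the vertex degree and each off-diagonal entry is -1 where an edge is present, 0 otherwise; in the order [1, 2, 3, 4, 5, 6] the diagonal is [1, 1, 2, 0, 2, 2]. L has integer entries, so p(x) = det(xI - L) has integer coefficients. Expanding the determinant yields x^6 - 8x^5 + 21x^4 - 20x^3 + 5x^2. The coefficient of x^5 equals -trace(L) = -8, matching the sum of degrees. The eigenvalues sum to 8, which equals trace(L) = 2|E|. The largest eigenvalue, 3.6180, is at most the vertex count 6.

x^6 - 8x^5 + 21x^4 - 20x^3 + 5x^2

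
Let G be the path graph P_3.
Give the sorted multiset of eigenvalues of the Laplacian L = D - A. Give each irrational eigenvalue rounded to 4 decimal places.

The graph has 3 vertices and degree multiset [2, 1, 1]; D is the diagonal matrix of degrees and L = D - A. L is symmetric positive semidefinite, so every eigenvalue is real and nonnegative.

[0, 1, 3]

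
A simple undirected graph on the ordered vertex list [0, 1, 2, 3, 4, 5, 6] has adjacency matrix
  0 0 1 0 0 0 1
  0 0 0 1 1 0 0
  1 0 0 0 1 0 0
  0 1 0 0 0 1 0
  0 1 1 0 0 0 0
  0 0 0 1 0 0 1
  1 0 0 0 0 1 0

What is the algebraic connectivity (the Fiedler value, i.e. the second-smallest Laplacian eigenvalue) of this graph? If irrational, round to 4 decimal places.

0.7530

With the vertex order [0, 1, 2, 3, 4, 5, 6], the degrees are [2, 2, 2, 2, 2, 2, 2], giving D = diag(2, 2, 2, 2, 2, 2, 2) and L = D - A. The sorted Laplacian eigenvalues are [0, 0.7530, 0.7530, 2.4450, 2.4450, 3.8019, 3.8019]; the algebraic connectivity is the second entry, 0.7530. There is one zero in the spectrum, matching the 1 component.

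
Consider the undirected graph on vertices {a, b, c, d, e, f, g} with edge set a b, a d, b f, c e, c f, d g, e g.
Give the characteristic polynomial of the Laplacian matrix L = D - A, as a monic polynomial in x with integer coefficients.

x^7 - 14x^6 + 77x^5 - 210x^4 + 294x^3 - 196x^2 + 49x

Reading degrees in the order [a, b, c, d, e, f, g] gives [2, 2, 2, 2, 2, 2, 2]; set D = diag(2, 2, 2, 2, 2, 2, 2) and form L = D - A. Computing det(xI - L) by cofactor expansion (or equivalently via sum-over-permutations) gives x^7 - 14x^6 + 77x^5 - 210x^4 + 294x^3 - 196x^2 + 49x. Since p(0) = det(-L) = 0, x divides p(x). By the matrix-tree theorem the graph has (1/7) * product of the nonzero eigenvalues = 7 spanning trees. The largest eigenvalue, 3.8019, is at most the vertex count 7.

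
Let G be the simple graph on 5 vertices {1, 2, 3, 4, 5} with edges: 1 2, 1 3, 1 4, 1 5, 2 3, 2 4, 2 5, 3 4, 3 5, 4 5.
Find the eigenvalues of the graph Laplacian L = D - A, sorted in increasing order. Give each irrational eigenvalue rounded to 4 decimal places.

[0, 5, 5, 5, 5]

Reading degrees in the order [1, 2, 3, 4, 5] gives [4, 4, 4, 4, 4]; set D = diag(4, 4, 4, 4, 4) and form L = D - A. The multiplicity of 0 as a Laplacian eigenvalue equals the number of connected components. There is one zero in the spectrum, matching the 1 component. The largest eigenvalue, 5, is at most the vertex count 5.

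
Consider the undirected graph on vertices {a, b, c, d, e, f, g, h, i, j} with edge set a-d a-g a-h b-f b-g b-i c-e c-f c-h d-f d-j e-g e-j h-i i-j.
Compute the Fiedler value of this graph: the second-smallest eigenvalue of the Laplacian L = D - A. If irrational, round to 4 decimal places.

2

With the vertex order [a, b, c, d, e, f, g, h, i, j], the degrees are [3, 3, 3, 3, 3, 3, 3, 3, 3, 3], giving D = diag(3, 3, 3, 3, 3, 3, 3, 3, 3, 3) and L = D - A. Computing the eigenvalues of L and sorting gives [0, 2, 2, 2, 2, 2, 5, 5, 5, 5]. The Fiedler value lambda_2 = 2 is strictly positive, so the graph is connected. The eigenvalues sum to 30, which equals trace(L) = 2|E|. There is one zero in the spectrum, matching the 1 component.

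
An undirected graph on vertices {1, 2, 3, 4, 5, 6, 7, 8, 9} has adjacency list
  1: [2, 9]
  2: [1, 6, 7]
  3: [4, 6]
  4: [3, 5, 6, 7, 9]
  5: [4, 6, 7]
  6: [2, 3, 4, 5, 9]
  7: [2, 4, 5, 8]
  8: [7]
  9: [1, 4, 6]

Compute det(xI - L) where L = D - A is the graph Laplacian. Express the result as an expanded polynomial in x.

x^9 - 28x^8 + 327x^7 - 2070x^6 + 7725x^5 - 17288x^4 + 22471x^3 - 15348x^2 + 4167x

Each diagonal entry of L is the vertex degree and each off-diagonal entry is -1 where an edge is present, 0 otherwise; in the order [1, 2, 3, 4, 5, 6, 7, 8, 9] the diagonal is [2, 3, 2, 5, 3, 5, 4, 1, 3]. Computing det(xI - L) by cofactor expansion (or equivalently via sum-over-permutations) gives x^9 - 28x^8 + 327x^7 - 2070x^6 + 7725x^5 - 17288x^4 + 22471x^3 - 15348x^2 + 4167x. The constant term is 0 because L is singular (the all-ones vector lies in its kernel). By the matrix-tree theorem the graph has (1/9) * product of the nonzero eigenvalues = 463 spanning trees. There is one zero in the spectrum, matching the 1 component.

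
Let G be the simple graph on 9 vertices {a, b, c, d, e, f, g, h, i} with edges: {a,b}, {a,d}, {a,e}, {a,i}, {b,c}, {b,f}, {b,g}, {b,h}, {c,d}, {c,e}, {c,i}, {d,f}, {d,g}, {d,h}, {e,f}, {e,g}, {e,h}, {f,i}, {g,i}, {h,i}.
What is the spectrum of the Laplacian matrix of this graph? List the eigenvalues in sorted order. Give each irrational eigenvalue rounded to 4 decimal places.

[0, 4, 4, 4, 4, 5, 5, 5, 9]

Reading degrees in the order [a, b, c, d, e, f, g, h, i] gives [4, 5, 4, 5, 5, 4, 4, 4, 5]; set D = diag(4, 5, 4, 5, 5, 4, 4, 4, 5) and form L = D - A. Diagonalising L (or applying a numerical eigensolver to the 9x9 matrix) gives the spectrum above. The single zero eigenvalue shows the graph is connected.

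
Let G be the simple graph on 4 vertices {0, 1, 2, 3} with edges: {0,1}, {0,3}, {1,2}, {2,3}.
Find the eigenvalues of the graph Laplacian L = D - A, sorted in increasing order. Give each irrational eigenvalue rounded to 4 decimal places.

Each diagonal entry of L is the vertex degree and each off-diagonal entry is -1 where an edge is present, 0 otherwise; in the order [0, 1, 2, 3] the diagonal is [2, 2, 2, 2]. Diagonalising L (or applying a numerical eigensolver to the 4x4 matrix) gives the spectrum above. There is one zero in the spectrum, matching the 1 component.

[0, 2, 2, 4]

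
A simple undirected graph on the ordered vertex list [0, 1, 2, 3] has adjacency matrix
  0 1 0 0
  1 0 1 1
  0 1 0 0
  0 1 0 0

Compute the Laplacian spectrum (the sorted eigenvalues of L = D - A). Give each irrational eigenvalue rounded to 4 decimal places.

[0, 1, 1, 4]

With the vertex order [0, 1, 2, 3], the degrees are [1, 3, 1, 1], giving D = diag(1, 3, 1, 1) and L = D - A. L is symmetric positive semidefinite, so every eigenvalue is real and nonnegative. There is one zero in the spectrum, matching the 1 component.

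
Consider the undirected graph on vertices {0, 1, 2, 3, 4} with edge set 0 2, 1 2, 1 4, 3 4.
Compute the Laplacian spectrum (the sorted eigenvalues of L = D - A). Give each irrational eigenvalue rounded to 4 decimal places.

[0, 0.3820, 1.3820, 2.6180, 3.6180]

With the vertex order [0, 1, 2, 3, 4], the degrees are [1, 2, 2, 1, 2], giving D = diag(1, 2, 2, 1, 2) and L = D - A. Diagonalising L (or applying a numerical eigensolver to the 5x5 matrix) gives the spectrum above. The single zero eigenvalue shows the graph is connected. There is one zero in the spectrum, matching the 1 component. The largest eigenvalue, 3.6180, is at most the vertex count 5.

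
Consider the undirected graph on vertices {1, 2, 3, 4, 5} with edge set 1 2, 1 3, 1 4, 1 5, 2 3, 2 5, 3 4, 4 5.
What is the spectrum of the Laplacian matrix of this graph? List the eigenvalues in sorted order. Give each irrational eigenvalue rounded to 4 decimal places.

Reading degrees in the order [1, 2, 3, 4, 5] gives [4, 3, 3, 3, 3]; set D = diag(4, 3, 3, 3, 3) and form L = D - A. L is symmetric positive semidefinite, so every eigenvalue is real and nonnegative. The single zero eigenvalue shows the graph is connected. By the matrix-tree theorem the graph has (1/5) * product of the nonzero eigenvalues = 45 spanning trees. The eigenvalues sum to 16, which equals trace(L) = 2|E|.

[0, 3, 3, 5, 5]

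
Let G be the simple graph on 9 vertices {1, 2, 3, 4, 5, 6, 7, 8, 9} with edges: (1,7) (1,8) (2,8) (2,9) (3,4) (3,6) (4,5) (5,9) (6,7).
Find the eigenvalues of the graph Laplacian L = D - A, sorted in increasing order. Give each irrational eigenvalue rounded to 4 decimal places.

Each diagonal entry of L is the vertex degree and each off-diagonal entry is -1 where an edge is present, 0 otherwise; in the order [1, 2, 3, 4, 5, 6, 7, 8, 9] the diagonal is [2, 2, 2, 2, 2, 2, 2, 2, 2]. L is symmetric positive semidefinite, so every eigenvalue is real and nonnegative. The single zero eigenvalue shows the graph is connected. By the matrix-tree theorem the graph has (1/9) * product of the nonzero eigenvalues = 9 spanning trees.

[0, 0.4679, 0.4679, 1.6527, 1.6527, 3, 3, 3.8794, 3.8794]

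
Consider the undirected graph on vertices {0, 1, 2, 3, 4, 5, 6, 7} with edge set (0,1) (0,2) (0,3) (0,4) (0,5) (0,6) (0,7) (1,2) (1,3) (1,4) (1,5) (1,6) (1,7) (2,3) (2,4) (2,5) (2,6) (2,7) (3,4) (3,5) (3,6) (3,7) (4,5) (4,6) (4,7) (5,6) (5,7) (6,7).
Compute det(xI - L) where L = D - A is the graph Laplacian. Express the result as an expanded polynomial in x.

Reading degrees in the order [0, 1, 2, 3, 4, 5, 6, 7] gives [7, 7, 7, 7, 7, 7, 7, 7]; set D = diag(7, 7, 7, 7, 7, 7, 7, 7) and form L = D - A. The eigenvalues of L are [0, 8, 8, 8, 8, 8, 8, 8]; the characteristic polynomial is the product of (x - lambda_i), which multiplies out to x^8 - 56x^7 + 1344x^6 - 17920x^5 + 143360x^4 - 688128x^3 + 1835008x^2 - 2097152x. Since p(0) = det(-L) = 0, x divides p(x). The eigenvalues sum to 56, which equals trace(L) = 2|E|. The largest eigenvalue, 8, is at most the vertex count 8.

x^8 - 56x^7 + 1344x^6 - 17920x^5 + 143360x^4 - 688128x^3 + 1835008x^2 - 2097152x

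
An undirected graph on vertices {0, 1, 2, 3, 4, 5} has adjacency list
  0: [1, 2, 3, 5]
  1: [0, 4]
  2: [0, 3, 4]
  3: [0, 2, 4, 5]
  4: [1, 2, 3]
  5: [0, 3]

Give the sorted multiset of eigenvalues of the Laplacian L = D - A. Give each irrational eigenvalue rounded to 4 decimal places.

Reading degrees in the order [0, 1, 2, 3, 4, 5] gives [4, 2, 3, 4, 3, 2]; set D = diag(4, 2, 3, 4, 3, 2) and form L = D - A. The multiplicity of 0 as a Laplacian eigenvalue equals the number of connected components. The single zero eigenvalue shows the graph is connected. There is one zero in the spectrum, matching the 1 component.

[0, 1.6072, 2.3023, 3.6405, 4.8631, 5.5869]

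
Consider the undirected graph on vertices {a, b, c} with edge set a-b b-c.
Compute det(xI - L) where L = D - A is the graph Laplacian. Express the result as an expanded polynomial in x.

x^3 - 4x^2 + 3x

Reading degrees in the order [a, b, c] gives [1, 2, 1]; set D = diag(1, 2, 1) and form L = D - A. Computing det(xI - L) by cofactor expansion (or equivalently via sum-over-permutations) gives x^3 - 4x^2 + 3x. The constant term is 0 because L is singular (the all-ones vector lies in its kernel). The largest eigenvalue, 3, is at most the vertex count 3.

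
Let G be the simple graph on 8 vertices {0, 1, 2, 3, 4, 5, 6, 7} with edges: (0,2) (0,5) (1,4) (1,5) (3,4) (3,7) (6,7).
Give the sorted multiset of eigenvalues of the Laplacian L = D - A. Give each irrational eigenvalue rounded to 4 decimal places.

[0, 0.1522, 0.5858, 1.2346, 2, 2.7654, 3.4142, 3.8478]

Reading degrees in the order [0, 1, 2, 3, 4, 5, 6, 7] gives [2, 2, 1, 2, 2, 2, 1, 2]; set D = diag(2, 2, 1, 2, 2, 2, 1, 2) and form L = D - A. Diagonalising L (or applying a numerical eigensolver to the 8x8 matrix) gives the spectrum above. The single zero eigenvalue shows the graph is connected.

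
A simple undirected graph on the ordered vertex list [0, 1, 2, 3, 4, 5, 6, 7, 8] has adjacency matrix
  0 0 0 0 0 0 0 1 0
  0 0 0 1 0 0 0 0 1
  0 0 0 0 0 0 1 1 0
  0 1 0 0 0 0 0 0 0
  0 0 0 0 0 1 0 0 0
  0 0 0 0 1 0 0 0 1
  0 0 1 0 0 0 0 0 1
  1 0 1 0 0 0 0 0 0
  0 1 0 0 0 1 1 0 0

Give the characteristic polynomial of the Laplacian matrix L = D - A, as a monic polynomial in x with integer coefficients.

x^9 - 16x^8 + 104x^7 - 354x^6 + 677x^5 - 724x^4 + 406x^3 - 104x^2 + 9x

With the vertex order [0, 1, 2, 3, 4, 5, 6, 7, 8], the degrees are [1, 2, 2, 1, 1, 2, 2, 2, 3], giving D = diag(1, 2, 2, 1, 1, 2, 2, 2, 3) and L = D - A. Computing det(xI - L) by cofactor expansion (or equivalently via sum-over-permutations) gives x^9 - 16x^8 + 104x^7 - 354x^6 + 677x^5 - 724x^4 + 406x^3 - 104x^2 + 9x. The coefficient of x^8 equals -trace(L) = -16, matching the sum of degrees. The largest eigenvalue, 4.4442, is at most the vertex count 9.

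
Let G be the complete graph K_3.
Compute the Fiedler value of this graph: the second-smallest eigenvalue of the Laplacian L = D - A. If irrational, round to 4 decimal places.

The graph has 3 vertices and degree multiset [2, 2, 2]; D is the diagonal matrix of degrees and L = D - A. The smallest Laplacian eigenvalue is always 0. The next one, lambda_2 = 3, measures how hard the graph is to disconnect: larger values mean better connectivity. There is one zero in the spectrum, matching the 1 component. The largest eigenvalue, 3, is at most the vertex count 3.

3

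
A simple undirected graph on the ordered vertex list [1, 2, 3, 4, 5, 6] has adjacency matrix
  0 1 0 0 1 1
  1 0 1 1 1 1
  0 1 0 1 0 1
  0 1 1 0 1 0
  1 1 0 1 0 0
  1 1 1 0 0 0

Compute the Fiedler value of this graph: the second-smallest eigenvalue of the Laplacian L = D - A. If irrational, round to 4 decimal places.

2.3820

Each diagonal entry of L is the vertex degree and each off-diagonal entry is -1 where an edge is present, 0 otherwise; in the order [1, 2, 3, 4, 5, 6] the diagonal is [3, 5, 3, 3, 3, 3]. Computing the eigenvalues of L and sorting gives [0, 2.3820, 2.3820, 4.6180, 4.6180, 6]. The Fiedler value lambda_2 = 2.3820 is strictly positive, so the graph is connected.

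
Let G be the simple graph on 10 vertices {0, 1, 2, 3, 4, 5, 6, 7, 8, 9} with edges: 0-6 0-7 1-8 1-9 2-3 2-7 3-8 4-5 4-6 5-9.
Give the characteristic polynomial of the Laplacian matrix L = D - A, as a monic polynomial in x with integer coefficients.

x^10 - 20x^9 + 170x^8 - 800x^7 + 2275x^6 - 4004x^5 + 4290x^4 - 2640x^3 + 825x^2 - 100x

Each diagonal entry of L is the vertex degree and each off-diagonal entry is -1 where an edge is present, 0 otherwise; in the order [0, 1, 2, 3, 4, 5, 6, 7, 8, 9] the diagonal is [2, 2, 2, 2, 2, 2, 2, 2, 2, 2]. Computing det(xI - L) by cofactor expansion (or equivalently via sum-over-permutations) gives x^10 - 20x^9 + 170x^8 - 800x^7 + 2275x^6 - 4004x^5 + 4290x^4 - 2640x^3 + 825x^2 - 100x. The coefficient of x^9 equals -trace(L) = -20, matching the sum of degrees. By the matrix-tree theorem the graph has (1/10) * product of the nonzero eigenvalues = 10 spanning trees.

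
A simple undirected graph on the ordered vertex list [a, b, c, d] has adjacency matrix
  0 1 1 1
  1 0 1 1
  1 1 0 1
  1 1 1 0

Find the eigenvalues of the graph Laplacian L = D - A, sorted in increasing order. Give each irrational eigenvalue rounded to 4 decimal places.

Each diagonal entry of L is the vertex degree and each off-diagonal entry is -1 where an edge is present, 0 otherwise; in the order [a, b, c, d] the diagonal is [3, 3, 3, 3]. The multiplicity of 0 as a Laplacian eigenvalue equals the number of connected components. The single zero eigenvalue shows the graph is connected.

[0, 4, 4, 4]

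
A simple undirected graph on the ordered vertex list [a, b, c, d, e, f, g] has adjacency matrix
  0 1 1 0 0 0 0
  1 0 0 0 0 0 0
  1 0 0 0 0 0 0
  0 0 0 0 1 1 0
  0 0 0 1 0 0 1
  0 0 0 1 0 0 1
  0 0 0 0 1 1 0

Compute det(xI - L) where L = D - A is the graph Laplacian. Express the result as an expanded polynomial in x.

Each diagonal entry of L is the vertex degree and each off-diagonal entry is -1 where an edge is present, 0 otherwise; in the order [a, b, c, d, e, f, g] the diagonal is [2, 1, 1, 2, 2, 2, 2]. Computing det(xI - L) by cofactor expansion (or equivalently via sum-over-permutations) gives x^7 - 12x^6 + 55x^5 - 120x^4 + 124x^3 - 48x^2. Since p(0) = det(-L) = 0, x divides p(x). The eigenvalues sum to 12, which equals trace(L) = 2|E|.

x^7 - 12x^6 + 55x^5 - 120x^4 + 124x^3 - 48x^2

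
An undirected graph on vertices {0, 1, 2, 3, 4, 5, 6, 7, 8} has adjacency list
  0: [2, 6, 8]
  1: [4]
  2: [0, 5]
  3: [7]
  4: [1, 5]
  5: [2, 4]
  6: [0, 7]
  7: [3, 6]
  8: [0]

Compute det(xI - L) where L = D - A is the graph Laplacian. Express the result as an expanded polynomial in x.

x^9 - 16x^8 + 104x^7 - 354x^6 + 678x^5 - 730x^4 + 416x^3 - 108x^2 + 9x

Reading degrees in the order [0, 1, 2, 3, 4, 5, 6, 7, 8] gives [3, 1, 2, 1, 2, 2, 2, 2, 1]; set D = diag(3, 1, 2, 1, 2, 2, 2, 2, 1) and form L = D - A. Computing det(xI - L) by cofactor expansion (or equivalently via sum-over-permutations) gives x^9 - 16x^8 + 104x^7 - 354x^6 + 678x^5 - 730x^4 + 416x^3 - 108x^2 + 9x. The coefficient of x^8 equals -trace(L) = -16, matching the sum of degrees. The eigenvalues sum to 16, which equals trace(L) = 2|E|. The largest eigenvalue, 4.3699, is at most the vertex count 9.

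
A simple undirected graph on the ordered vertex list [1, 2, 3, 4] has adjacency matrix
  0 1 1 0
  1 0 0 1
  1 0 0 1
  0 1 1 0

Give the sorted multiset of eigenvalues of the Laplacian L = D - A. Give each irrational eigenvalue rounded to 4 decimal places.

[0, 2, 2, 4]

Each diagonal entry of L is the vertex degree and each off-diagonal entry is -1 where an edge is present, 0 otherwise; in the order [1, 2, 3, 4] the diagonal is [2, 2, 2, 2]. Since every row of L sums to 0, the all-ones vector is in the kernel and 0 is an eigenvalue. The eigenvalues sum to 8, which equals trace(L) = 2|E|. The largest eigenvalue, 4, is at most the vertex count 4.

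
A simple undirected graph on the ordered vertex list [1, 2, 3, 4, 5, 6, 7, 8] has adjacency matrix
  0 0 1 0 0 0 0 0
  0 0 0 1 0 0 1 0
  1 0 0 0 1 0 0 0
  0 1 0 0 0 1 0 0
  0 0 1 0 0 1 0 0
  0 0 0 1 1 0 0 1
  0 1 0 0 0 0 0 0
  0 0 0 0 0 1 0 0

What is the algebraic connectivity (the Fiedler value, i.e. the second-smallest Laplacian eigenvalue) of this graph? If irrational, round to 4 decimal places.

Each diagonal entry of L is the vertex degree and each off-diagonal entry is -1 where an edge is present, 0 otherwise; in the order [1, 2, 3, 4, 5, 6, 7, 8] the diagonal is [1, 2, 2, 2, 2, 3, 1, 1]. Computing the eigenvalues of L and sorting gives [0, 0.1981, 0.4915, 1.3204, 1.5550, 2.8258, 3.2470, 4.3623]. The Fiedler value lambda_2 = 0.1981 is strictly positive, so the graph is connected. The eigenvalues sum to 14, which equals trace(L) = 2|E|.

0.1981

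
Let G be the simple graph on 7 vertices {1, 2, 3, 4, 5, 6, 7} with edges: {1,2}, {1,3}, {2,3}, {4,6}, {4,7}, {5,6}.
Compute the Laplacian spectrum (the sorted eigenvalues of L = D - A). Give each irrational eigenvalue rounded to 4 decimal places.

[0, 0, 0.5858, 2, 3, 3, 3.4142]

Reading degrees in the order [1, 2, 3, 4, 5, 6, 7] gives [2, 2, 2, 2, 1, 2, 1]; set D = diag(2, 2, 2, 2, 1, 2, 1) and form L = D - A. Diagonalising L (or applying a numerical eigensolver to the 7x7 matrix) gives the spectrum above. The 2 zero eigenvalues correspond to the 2 connected components. There are 2 zeros in the spectrum, matching the 2 components.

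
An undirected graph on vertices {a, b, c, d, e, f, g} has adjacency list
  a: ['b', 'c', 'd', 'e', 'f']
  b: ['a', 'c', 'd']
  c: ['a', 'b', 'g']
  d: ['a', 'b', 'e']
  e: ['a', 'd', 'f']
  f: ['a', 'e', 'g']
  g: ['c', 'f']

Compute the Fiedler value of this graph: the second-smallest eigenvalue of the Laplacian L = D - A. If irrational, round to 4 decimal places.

1.4550

With the vertex order [a, b, c, d, e, f, g], the degrees are [5, 3, 3, 3, 3, 3, 2], giving D = diag(5, 3, 3, 3, 3, 3, 2) and L = D - A. The sorted Laplacian eigenvalues are [0, 1.4550, 2, 3.5606, 4, 4.8302, 6.1542]; the algebraic connectivity is the second entry, 1.4550.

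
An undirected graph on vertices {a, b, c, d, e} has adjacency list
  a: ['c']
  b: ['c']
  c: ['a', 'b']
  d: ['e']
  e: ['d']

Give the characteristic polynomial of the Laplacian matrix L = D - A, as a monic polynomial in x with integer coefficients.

x^5 - 6x^4 + 11x^3 - 6x^2

With the vertex order [a, b, c, d, e], the degrees are [1, 1, 2, 1, 1], giving D = diag(1, 1, 2, 1, 1) and L = D - A. The eigenvalues of L are [0, 0, 1, 2, 3]; the characteristic polynomial is the product of (x - lambda_i), which multiplies out to x^5 - 6x^4 + 11x^3 - 6x^2. The constant term is 0 because L is singular (the all-ones vector lies in its kernel). The largest eigenvalue, 3, is at most the vertex count 5. There are 2 zeros in the spectrum, matching the 2 components.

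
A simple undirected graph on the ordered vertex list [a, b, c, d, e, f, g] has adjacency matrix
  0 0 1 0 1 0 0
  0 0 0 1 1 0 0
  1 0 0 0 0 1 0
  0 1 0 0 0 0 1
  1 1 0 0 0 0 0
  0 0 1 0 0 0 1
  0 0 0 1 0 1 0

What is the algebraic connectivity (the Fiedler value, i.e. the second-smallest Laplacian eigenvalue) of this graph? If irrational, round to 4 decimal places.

Each diagonal entry of L is the vertex degree and each off-diagonal entry is -1 where an edge is present, 0 otherwise; in the order [a, b, c, d, e, f, g] the diagonal is [2, 2, 2, 2, 2, 2, 2]. Computing the eigenvalues of L and sorting gives [0, 0.7530, 0.7530, 2.4450, 2.4450, 3.8019, 3.8019]. The Fiedler value lambda_2 = 0.7530 is strictly positive, so the graph is connected. The largest eigenvalue, 3.8019, is at most the vertex count 7.

0.7530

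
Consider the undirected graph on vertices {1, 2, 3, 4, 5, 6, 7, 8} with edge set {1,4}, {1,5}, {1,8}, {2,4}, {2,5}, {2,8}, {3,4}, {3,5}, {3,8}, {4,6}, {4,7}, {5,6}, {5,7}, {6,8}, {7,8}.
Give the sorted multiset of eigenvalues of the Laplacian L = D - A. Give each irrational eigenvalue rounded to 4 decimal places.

Reading degrees in the order [1, 2, 3, 4, 5, 6, 7, 8] gives [3, 3, 3, 5, 5, 3, 3, 5]; set D = diag(3, 3, 3, 5, 5, 3, 3, 5) and form L = D - A. Since every row of L sums to 0, the all-ones vector is in the kernel and 0 is an eigenvalue. There is one zero in the spectrum, matching the 1 component.

[0, 3, 3, 3, 3, 5, 5, 8]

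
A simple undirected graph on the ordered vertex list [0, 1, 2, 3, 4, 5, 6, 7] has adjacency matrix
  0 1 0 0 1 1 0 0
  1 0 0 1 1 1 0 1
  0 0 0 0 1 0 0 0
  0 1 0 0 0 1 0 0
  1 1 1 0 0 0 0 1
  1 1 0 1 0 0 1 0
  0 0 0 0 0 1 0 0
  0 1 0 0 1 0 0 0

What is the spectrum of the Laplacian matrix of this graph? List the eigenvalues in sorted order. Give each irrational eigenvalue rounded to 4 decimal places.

[0, 0.6228, 1.0918, 1.7261, 2.4868, 4.6511, 5.2639, 6.1576]

Each diagonal entry of L is the vertex degree and each off-diagonal entry is -1 where an edge is present, 0 otherwise; in the order [0, 1, 2, 3, 4, 5, 6, 7] the diagonal is [3, 5, 1, 2, 4, 4, 1, 2]. Diagonalising L (or applying a numerical eigensolver to the 8x8 matrix) gives the spectrum above. The single zero eigenvalue shows the graph is connected. There is one zero in the spectrum, matching the 1 component.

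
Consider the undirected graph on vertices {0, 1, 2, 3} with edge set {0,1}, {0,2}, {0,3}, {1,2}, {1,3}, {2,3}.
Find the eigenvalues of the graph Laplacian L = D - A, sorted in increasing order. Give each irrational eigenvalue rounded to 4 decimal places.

[0, 4, 4, 4]

Reading degrees in the order [0, 1, 2, 3] gives [3, 3, 3, 3]; set D = diag(3, 3, 3, 3) and form L = D - A. L is symmetric positive semidefinite, so every eigenvalue is real and nonnegative. The eigenvalues sum to 12, which equals trace(L) = 2|E|. The largest eigenvalue, 4, is at most the vertex count 4.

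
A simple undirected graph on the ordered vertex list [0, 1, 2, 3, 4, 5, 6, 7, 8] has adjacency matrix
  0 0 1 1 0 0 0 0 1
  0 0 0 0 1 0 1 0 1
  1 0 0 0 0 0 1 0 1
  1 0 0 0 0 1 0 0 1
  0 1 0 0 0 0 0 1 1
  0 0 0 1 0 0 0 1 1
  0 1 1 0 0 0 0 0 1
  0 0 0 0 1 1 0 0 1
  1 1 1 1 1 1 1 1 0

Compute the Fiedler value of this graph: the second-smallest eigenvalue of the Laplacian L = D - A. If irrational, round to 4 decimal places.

1.5858

Reading degrees in the order [0, 1, 2, 3, 4, 5, 6, 7, 8] gives [3, 3, 3, 3, 3, 3, 3, 3, 8]; set D = diag(3, 3, 3, 3, 3, 3, 3, 3, 8) and form L = D - A. The smallest Laplacian eigenvalue is always 0. The next one, lambda_2 = 1.5858, measures how hard the graph is to disconnect: larger values mean better connectivity. There is one zero in the spectrum, matching the 1 component.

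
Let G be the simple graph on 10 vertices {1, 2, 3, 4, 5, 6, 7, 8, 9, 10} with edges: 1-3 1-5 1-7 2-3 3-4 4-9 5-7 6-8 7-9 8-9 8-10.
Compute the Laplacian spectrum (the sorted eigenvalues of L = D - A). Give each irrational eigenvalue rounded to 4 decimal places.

With the vertex order [1, 2, 3, 4, 5, 6, 7, 8, 9, 10], the degrees are [3, 1, 3, 2, 2, 1, 3, 3, 3, 1], giving D = diag(3, 1, 3, 2, 2, 1, 3, 3, 3, 1) and L = D - A. L is symmetric positive semidefinite, so every eigenvalue is real and nonnegative. The eigenvalues sum to 22, which equals trace(L) = 2|E|.

[0, 0.2526, 0.6772, 1, 1.2871, 2.4093, 3.1428, 3.6979, 4.6541, 4.8789]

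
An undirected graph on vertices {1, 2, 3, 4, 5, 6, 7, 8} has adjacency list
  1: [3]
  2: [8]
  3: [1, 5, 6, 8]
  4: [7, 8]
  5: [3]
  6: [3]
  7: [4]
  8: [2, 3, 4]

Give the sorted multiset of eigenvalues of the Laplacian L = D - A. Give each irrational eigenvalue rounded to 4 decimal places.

With the vertex order [1, 2, 3, 4, 5, 6, 7, 8], the degrees are [1, 1, 4, 2, 1, 1, 1, 3], giving D = diag(1, 1, 4, 2, 1, 1, 1, 3) and L = D - A. L is symmetric positive semidefinite, so every eigenvalue is real and nonnegative. The single zero eigenvalue shows the graph is connected.

[0, 0.2888, 0.6742, 1, 1, 2.1694, 3.5857, 5.2819]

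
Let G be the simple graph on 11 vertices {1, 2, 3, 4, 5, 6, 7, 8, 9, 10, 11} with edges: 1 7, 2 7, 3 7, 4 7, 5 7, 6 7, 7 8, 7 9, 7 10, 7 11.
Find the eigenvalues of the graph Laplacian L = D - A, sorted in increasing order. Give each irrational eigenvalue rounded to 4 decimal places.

[0, 1, 1, 1, 1, 1, 1, 1, 1, 1, 11]

Reading degrees in the order [1, 2, 3, 4, 5, 6, 7, 8, 9, 10, 11] gives [1, 1, 1, 1, 1, 1, 10, 1, 1, 1, 1]; set D = diag(1, 1, 1, 1, 1, 1, 10, 1, 1, 1, 1) and form L = D - A. Since every row of L sums to 0, the all-ones vector is in the kernel and 0 is an eigenvalue.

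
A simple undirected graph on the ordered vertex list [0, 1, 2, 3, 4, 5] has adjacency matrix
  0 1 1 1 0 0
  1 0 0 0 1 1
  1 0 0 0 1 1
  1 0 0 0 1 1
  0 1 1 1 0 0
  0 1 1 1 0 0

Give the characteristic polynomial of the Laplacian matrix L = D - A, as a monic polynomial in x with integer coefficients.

Each diagonal entry of L is the vertex degree and each off-diagonal entry is -1 where an edge is present, 0 otherwise; in the order [0, 1, 2, 3, 4, 5] the diagonal is [3, 3, 3, 3, 3, 3]. L has integer entries, so p(x) = det(xI - L) has integer coefficients. Expanding the determinant yields x^6 - 18x^5 + 126x^4 - 432x^3 + 729x^2 - 486x. The coefficient of x^5 equals -trace(L) = -18, matching the sum of degrees. The eigenvalues sum to 18, which equals trace(L) = 2|E|. There is one zero in the spectrum, matching the 1 component.

x^6 - 18x^5 + 126x^4 - 432x^3 + 729x^2 - 486x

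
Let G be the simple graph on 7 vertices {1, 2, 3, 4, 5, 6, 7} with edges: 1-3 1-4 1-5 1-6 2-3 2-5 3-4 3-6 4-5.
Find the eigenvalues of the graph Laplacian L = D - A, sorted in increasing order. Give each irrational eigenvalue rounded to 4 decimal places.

Each diagonal entry of L is the vertex degree and each off-diagonal entry is -1 where an edge is present, 0 otherwise; in the order [1, 2, 3, 4, 5, 6, 7] the diagonal is [4, 2, 4, 3, 3, 2, 0]. L is symmetric positive semidefinite, so every eigenvalue is real and nonnegative. The 2 zero eigenvalues correspond to the 2 connected components.

[0, 0, 1.6072, 2.3023, 3.6405, 4.8631, 5.5869]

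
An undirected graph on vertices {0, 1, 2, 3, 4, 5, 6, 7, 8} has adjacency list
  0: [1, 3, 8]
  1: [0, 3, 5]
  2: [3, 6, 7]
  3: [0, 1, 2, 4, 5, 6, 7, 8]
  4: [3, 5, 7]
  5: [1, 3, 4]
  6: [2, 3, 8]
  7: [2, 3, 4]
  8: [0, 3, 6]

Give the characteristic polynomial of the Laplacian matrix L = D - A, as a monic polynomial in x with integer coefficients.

Reading degrees in the order [0, 1, 2, 3, 4, 5, 6, 7, 8] gives [3, 3, 3, 8, 3, 3, 3, 3, 3]; set D = diag(3, 3, 3, 8, 3, 3, 3, 3, 3) and form L = D - A. L has integer entries, so p(x) = det(xI - L) has integer coefficients. Expanding the determinant yields x^9 - 32x^8 + 428x^7 - 3136x^6 + 13786x^5 - 37232x^4 + 60276x^3 - 53424x^2 + 19845x. The constant term is 0 because L is singular (the all-ones vector lies in its kernel). By the matrix-tree theorem the graph has (1/9) * product of the nonzero eigenvalues = 2205 spanning trees.

x^9 - 32x^8 + 428x^7 - 3136x^6 + 13786x^5 - 37232x^4 + 60276x^3 - 53424x^2 + 19845x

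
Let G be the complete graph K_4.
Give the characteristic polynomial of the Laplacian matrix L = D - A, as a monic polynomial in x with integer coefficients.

x^4 - 12x^3 + 48x^2 - 64x

The graph has 4 vertices and degree multiset [3, 3, 3, 3]; D is the diagonal matrix of degrees and L = D - A. Computing det(xI - L) by cofactor expansion (or equivalently via sum-over-permutations) gives x^4 - 12x^3 + 48x^2 - 64x. Since p(0) = det(-L) = 0, x divides p(x). By the matrix-tree theorem the graph has (1/4) * product of the nonzero eigenvalues = 16 spanning trees.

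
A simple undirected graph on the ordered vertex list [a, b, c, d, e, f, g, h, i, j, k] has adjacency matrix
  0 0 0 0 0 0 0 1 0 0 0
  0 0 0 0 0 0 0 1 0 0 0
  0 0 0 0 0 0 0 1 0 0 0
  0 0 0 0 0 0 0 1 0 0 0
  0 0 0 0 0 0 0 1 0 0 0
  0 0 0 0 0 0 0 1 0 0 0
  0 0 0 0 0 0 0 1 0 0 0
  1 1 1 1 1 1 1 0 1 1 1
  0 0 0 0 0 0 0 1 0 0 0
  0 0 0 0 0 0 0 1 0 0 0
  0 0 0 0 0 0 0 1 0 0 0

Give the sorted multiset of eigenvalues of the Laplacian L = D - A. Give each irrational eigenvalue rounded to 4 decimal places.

Each diagonal entry of L is the vertex degree and each off-diagonal entry is -1 where an edge is present, 0 otherwise; in the order [a, b, c, d, e, f, g, h, i, j, k] the diagonal is [1, 1, 1, 1, 1, 1, 1, 10, 1, 1, 1]. L is symmetric positive semidefinite, so every eigenvalue is real and nonnegative. The single zero eigenvalue shows the graph is connected.

[0, 1, 1, 1, 1, 1, 1, 1, 1, 1, 11]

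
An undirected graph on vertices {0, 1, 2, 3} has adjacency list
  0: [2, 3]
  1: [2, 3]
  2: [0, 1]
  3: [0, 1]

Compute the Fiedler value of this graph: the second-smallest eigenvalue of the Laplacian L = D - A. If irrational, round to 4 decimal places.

2

Each diagonal entry of L is the vertex degree and each off-diagonal entry is -1 where an edge is present, 0 otherwise; in the order [0, 1, 2, 3] the diagonal is [2, 2, 2, 2]. The smallest Laplacian eigenvalue is always 0. The next one, lambda_2 = 2, measures how hard the graph is to disconnect: larger values mean better connectivity.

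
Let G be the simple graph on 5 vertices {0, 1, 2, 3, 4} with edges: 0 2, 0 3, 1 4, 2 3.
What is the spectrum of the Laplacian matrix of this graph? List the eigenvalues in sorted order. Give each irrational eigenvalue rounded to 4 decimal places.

[0, 0, 2, 3, 3]

Each diagonal entry of L is the vertex degree and each off-diagonal entry is -1 where an edge is present, 0 otherwise; in the order [0, 1, 2, 3, 4] the diagonal is [2, 1, 2, 2, 1]. L is symmetric positive semidefinite, so every eigenvalue is real and nonnegative. The 2 zero eigenvalues correspond to the 2 connected components. The eigenvalues sum to 8, which equals trace(L) = 2|E|.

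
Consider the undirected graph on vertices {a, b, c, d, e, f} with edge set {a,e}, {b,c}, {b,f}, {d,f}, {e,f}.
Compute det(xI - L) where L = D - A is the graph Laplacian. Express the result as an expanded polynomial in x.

Each diagonal entry of L is the vertex degree and each off-diagonal entry is -1 where an edge is present, 0 otherwise; in the order [a, b, c, d, e, f] the diagonal is [1, 2, 1, 1, 2, 3]. L has integer entries, so p(x) = det(xI - L) has integer coefficients. Expanding the determinant yields x^6 - 10x^5 + 35x^4 - 52x^3 + 31x^2 - 6x. The coefficient of x^5 equals -trace(L) = -10, matching the sum of degrees.

x^6 - 10x^5 + 35x^4 - 52x^3 + 31x^2 - 6x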